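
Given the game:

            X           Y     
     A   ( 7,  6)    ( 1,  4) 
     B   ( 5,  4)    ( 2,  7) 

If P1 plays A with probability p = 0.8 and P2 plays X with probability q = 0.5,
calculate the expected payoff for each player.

E[P1] = 3.9, E[P2] = 5.1

Work:
E[P1] = p·q·π₁(A,X) + p·(1-q)·π₁(A,Y) + (1-p)·q·π₁(B,X) + (1-p)·(1-q)·π₁(B,Y)
= 0.8·0.5·7 + 0.8·0.5·1 + 0.2·0.5·5 + 0.2·0.5·2
= 3.9

E[P2] = 5.1 (similar calculation)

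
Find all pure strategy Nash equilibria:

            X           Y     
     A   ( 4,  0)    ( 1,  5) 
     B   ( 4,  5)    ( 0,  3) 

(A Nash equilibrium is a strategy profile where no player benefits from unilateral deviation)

Nash equilibrium: (A, Y), (B, X)

Work:
Best responses:
  P1 vs X: payoffs [4, 4] → best response A/B (payoff 4)
  P1 vs Y: payoffs [1, 0] → best response A (payoff 1)
  P2 vs A: payoffs [0, 5] → best response Y (payoff 5)
  P2 vs B: payoffs [5, 3] → best response X (payoff 5)
Mutual best responses: (A,Y), (B,X) → Nash equilibria.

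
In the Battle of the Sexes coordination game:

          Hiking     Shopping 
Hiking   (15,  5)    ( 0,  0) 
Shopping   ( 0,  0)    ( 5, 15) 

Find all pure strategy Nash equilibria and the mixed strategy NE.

Pure NE: (Hiking, Hiking) and (Shopping, Shopping); Mixed NE: p = 0.75, q = 0.25

Work:
Check pure NE:
(Hiking, Hiking): (15, 5) - no unilateral deviation beneficial
(Shopping, Shopping): (5, 15) - no unilateral deviation beneficial
Mixed NE: P1 plays Hiking with p = 0.75, P2 plays Hiking with q = 0.25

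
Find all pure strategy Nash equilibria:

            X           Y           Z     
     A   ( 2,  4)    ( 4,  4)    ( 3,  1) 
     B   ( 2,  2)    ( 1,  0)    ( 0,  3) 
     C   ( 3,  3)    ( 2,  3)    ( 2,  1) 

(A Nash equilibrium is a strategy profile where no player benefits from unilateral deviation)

Nash equilibrium: (A, Y), (C, X)

Work:
Best responses:
  P1 vs X: payoffs [2, 2, 3] → best response C (payoff 3)
  P1 vs Y: payoffs [4, 1, 2] → best response A (payoff 4)
  P1 vs Z: payoffs [3, 0, 2] → best response A (payoff 3)
  P2 vs A: payoffs [4, 4, 1] → best response X/Y (payoff 4)
  P2 vs B: payoffs [2, 0, 3] → best response Z (payoff 3)
  P2 vs C: payoffs [3, 3, 1] → best response X/Y (payoff 3)
Mutual best responses: (A,Y), (C,X) → Nash equilibria.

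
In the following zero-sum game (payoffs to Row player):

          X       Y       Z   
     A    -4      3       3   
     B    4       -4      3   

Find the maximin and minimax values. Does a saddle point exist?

Maximin = -4, Minimax = 3, Saddle: False

Work:
Row minimums: [-4, -4] → maximin = -4
Column maximums: [4, 3, 3] → minimax = 3
No saddle point (maximin ≠ minimax). Mixed strategy needed.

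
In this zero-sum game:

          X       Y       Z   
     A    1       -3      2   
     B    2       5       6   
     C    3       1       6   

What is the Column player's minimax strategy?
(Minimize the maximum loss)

Column should play X, value = 3

Work:
Column player minimizes Row's maximum payoff:
Column X: max payoff to Row = 3
Column Y: max payoff to Row = 5
Column Z: max payoff to Row = 6
Minimum is 3, achieved by column X.
Minimax strategy: X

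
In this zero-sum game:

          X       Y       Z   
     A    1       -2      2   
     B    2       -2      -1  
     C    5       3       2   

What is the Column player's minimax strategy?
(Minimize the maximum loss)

Column should play Z, value = 2

Work:
Column player minimizes Row's maximum payoff:
Column X: max payoff to Row = 5
Column Y: max payoff to Row = 3
Column Z: max payoff to Row = 2
Minimum is 2, achieved by column Z.
Minimax strategy: Z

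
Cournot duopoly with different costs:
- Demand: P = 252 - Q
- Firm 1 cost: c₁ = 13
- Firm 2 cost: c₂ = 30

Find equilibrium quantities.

q₁* = 85.33, q₂* = 68.33

Work:
Reaction: q₁ = (252 - 13 - q₂)/2
Reaction: q₂ = (252 - 30 - q₁)/2
Solve simultaneously:
q₁* = (252 - 2×13 + 30)/3 = 85.33
q₂* = (252 - 2×30 + 13)/3 = 68.33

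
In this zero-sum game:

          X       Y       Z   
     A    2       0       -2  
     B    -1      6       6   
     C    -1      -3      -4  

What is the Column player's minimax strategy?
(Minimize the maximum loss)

Column should play X, value = 2

Work:
Column player minimizes Row's maximum payoff:
Column X: max payoff to Row = 2
Column Y: max payoff to Row = 6
Column Z: max payoff to Row = 6
Minimum is 2, achieved by column X.
Minimax strategy: X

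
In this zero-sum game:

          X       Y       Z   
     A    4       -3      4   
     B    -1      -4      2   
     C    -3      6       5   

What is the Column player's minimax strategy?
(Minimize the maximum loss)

Column should play X, value = 4

Work:
Column player minimizes Row's maximum payoff:
Column X: max payoff to Row = 4
Column Y: max payoff to Row = 6
Column Z: max payoff to Row = 5
Minimum is 4, achieved by column X.
Minimax strategy: X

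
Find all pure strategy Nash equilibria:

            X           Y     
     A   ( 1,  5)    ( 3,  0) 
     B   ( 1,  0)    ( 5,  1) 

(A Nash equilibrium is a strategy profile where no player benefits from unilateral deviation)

Nash equilibrium: (A, X), (B, Y)

Work:
Best responses:
  P1 vs X: payoffs [1, 1] → best response A/B (payoff 1)
  P1 vs Y: payoffs [3, 5] → best response B (payoff 5)
  P2 vs A: payoffs [5, 0] → best response X (payoff 5)
  P2 vs B: payoffs [0, 1] → best response Y (payoff 1)
Mutual best responses: (A,X), (B,Y) → Nash equilibria.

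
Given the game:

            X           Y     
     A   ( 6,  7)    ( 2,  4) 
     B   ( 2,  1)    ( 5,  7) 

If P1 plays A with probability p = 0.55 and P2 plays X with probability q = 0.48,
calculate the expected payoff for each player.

E[P1] = 3.758, E[P2] = 4.846

Work:
E[P1] = p·q·π₁(A,X) + p·(1-q)·π₁(A,Y) + (1-p)·q·π₁(B,X) + (1-p)·(1-q)·π₁(B,Y)
= 0.55·0.48·6 + 0.55·0.52·2 + 0.45·0.48·2 + 0.45·0.52·5
= 3.758

E[P2] = 4.846 (similar calculation)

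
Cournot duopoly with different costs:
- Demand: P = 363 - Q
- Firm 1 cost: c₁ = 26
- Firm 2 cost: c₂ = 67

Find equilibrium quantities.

q₁* = 126.0, q₂* = 85.0

Work:
Reaction: q₁ = (363 - 26 - q₂)/2
Reaction: q₂ = (363 - 67 - q₁)/2
Solve simultaneously:
q₁* = (363 - 2×26 + 67)/3 = 126.0
q₂* = (363 - 2×67 + 26)/3 = 85.0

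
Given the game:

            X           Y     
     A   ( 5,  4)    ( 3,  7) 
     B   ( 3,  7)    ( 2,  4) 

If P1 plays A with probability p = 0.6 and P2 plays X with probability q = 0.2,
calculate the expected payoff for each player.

E[P1] = 2.92, E[P2] = 5.68

Work:
E[P1] = p·q·π₁(A,X) + p·(1-q)·π₁(A,Y) + (1-p)·q·π₁(B,X) + (1-p)·(1-q)·π₁(B,Y)
= 0.6·0.2·5 + 0.6·0.8·3 + 0.4·0.2·3 + 0.4·0.8·2
= 2.92

E[P2] = 5.68 (similar calculation)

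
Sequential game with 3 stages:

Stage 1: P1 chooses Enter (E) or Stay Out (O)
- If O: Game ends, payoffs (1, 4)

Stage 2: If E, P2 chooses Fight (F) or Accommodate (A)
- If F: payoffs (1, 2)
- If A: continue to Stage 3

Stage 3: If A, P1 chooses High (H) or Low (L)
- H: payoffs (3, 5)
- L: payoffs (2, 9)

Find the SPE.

SPE: (E, A, H); Outcome (3, 5)

Work:
Stage 3: P1 chooses H (3 vs 2)
Stage 2: P2: F->2, A->5 (anticipating H). Choose A
Stage 1: P1: O->1, E->3 (anticipating A, H). Choose E
SPE path: E -> A -> H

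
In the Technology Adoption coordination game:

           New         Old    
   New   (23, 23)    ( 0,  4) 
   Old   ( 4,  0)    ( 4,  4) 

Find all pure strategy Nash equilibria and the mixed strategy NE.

Pure NE: (New, New) and (Old, Old); Mixed NE: p = 0.1739, q = 0.1739

Work:
Check pure NE:
(New, New): (23, 23) - no unilateral deviation beneficial
(Old, Old): (4, 4) - no unilateral deviation beneficial
Mixed NE: P1 plays New with p = 0.1739, P2 plays New with q = 0.1739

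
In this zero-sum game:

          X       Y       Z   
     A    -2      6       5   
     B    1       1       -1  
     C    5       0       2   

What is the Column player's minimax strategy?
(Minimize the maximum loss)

Column should play X or Z (all achieve the minimum), value = 5

Work:
Column player minimizes Row's maximum payoff:
Column X: max payoff to Row = 5
Column Y: max payoff to Row = 6
Column Z: max payoff to Row = 5
Minimum is 5, achieved by columns X, Z (tied).
Each of X or Z is a minimax strategy.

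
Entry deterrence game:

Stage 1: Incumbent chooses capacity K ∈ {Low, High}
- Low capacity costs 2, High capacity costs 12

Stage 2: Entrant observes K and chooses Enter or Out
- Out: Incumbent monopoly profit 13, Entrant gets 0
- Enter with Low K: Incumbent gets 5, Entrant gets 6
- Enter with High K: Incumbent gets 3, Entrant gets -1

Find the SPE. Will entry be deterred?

SPE: (Low, Enter|Low, Out|High); Entry not deterred. Incumbent net profit = 3, Entrant gets 6

Work:
After Low K: Entrant enters (6 > 0)
After High K: Entrant stays out (-1 < 0)
Incumbent: Low → 5−2=3, High → 13−12=1
Incumbent chooses Low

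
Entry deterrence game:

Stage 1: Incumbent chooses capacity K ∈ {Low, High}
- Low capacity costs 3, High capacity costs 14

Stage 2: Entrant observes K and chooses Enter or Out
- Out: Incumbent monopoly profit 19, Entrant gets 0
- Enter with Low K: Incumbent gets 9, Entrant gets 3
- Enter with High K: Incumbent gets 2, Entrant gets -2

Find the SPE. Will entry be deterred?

SPE: (Low, Enter|Low, Out|High); Entry not deterred. Incumbent net profit = 6, Entrant gets 3

Work:
After Low K: Entrant enters (3 > 0)
After High K: Entrant stays out (-2 < 0)
Incumbent: Low → 9−3=6, High → 19−14=5
Incumbent chooses Low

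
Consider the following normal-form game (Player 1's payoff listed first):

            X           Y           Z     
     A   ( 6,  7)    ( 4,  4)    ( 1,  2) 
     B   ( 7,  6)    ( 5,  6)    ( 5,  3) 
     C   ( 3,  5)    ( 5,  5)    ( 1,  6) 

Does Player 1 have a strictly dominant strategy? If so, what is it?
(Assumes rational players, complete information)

No strictly dominant strategy exists for Player 1

Work:
A strategy strictly dominates another if it gives a strictly higher payoff against every opponent action. Compare each pair of P1's strategies column-by-column:
  A vs B: [6 vs 7, 4 vs 5, 1 vs 5] → A does not strictly dominate B (column X: 6 ≤ 7)
  A vs C: [6 vs 3, 4 vs 5, 1 vs 1] → A does not strictly dominate C (column Y: 4 ≤ 5)
  B vs A: [7 vs 6, 5 vs 4, 5 vs 1] → B strictly dominates A
  B vs C: [7 vs 3, 5 vs 5, 5 vs 1] → B does not strictly dominate C (column Y: 5 ≤ 5)
  C vs A: [3 vs 6, 5 vs 4, 1 vs 1] → C does not strictly dominate A (column X: 3 ≤ 6)
  C vs B: [3 vs 7, 5 vs 5, 1 vs 5] → C does not strictly dominate B (column X: 3 ≤ 7)
No single strategy strictly dominates all others → no strictly dominant strategy.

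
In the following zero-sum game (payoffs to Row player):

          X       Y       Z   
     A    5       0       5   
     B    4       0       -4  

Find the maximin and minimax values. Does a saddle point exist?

Maximin = 0, Minimax = 0, Saddle: True

Work:
Row minimums: [0, -4] → maximin = 0
Column maximums: [5, 0, 5] → minimax = 0
Saddle point exists! Game value = 0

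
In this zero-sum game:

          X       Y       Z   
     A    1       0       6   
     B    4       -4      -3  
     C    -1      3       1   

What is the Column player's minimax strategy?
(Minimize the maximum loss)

Column should play Y, value = 3

Work:
Column player minimizes Row's maximum payoff:
Column X: max payoff to Row = 4
Column Y: max payoff to Row = 3
Column Z: max payoff to Row = 6
Minimum is 3, achieved by column Y.
Minimax strategy: Y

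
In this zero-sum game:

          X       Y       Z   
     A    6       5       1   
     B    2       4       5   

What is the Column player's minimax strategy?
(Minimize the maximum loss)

Column should play Y or Z (all achieve the minimum), value = 5

Work:
Column player minimizes Row's maximum payoff:
Column X: max payoff to Row = 6
Column Y: max payoff to Row = 5
Column Z: max payoff to Row = 5
Minimum is 5, achieved by columns Y, Z (tied).
Each of Y or Z is a minimax strategy.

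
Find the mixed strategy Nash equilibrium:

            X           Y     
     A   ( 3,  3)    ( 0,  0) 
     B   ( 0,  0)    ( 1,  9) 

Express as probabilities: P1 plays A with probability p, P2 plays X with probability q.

p = 0.75, q = 0.25

Work:
Find probabilities that make opponent indifferent:
P2 chooses q to make P1 indifferent between A and B
P1 chooses p to make P2 indifferent between X and Y
Mixed NE: P1 plays (A: 0.75, B: 0.25), P2 plays (X: 0.25, Y: 0.75)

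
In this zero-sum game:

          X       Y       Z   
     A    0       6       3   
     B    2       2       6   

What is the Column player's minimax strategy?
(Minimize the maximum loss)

Column should play X, value = 2

Work:
Column player minimizes Row's maximum payoff:
Column X: max payoff to Row = 2
Column Y: max payoff to Row = 6
Column Z: max payoff to Row = 6
Minimum is 2, achieved by column X.
Minimax strategy: X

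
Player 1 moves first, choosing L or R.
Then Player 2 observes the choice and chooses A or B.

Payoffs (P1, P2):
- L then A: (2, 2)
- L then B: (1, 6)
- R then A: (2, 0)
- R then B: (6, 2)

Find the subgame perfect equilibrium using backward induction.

P1 plays R, P2 plays B after L and B after R; Payoff (6, 2)

Work:
Backward induction:
After L: P2 chooses B → P1 gets 1
After R: P2 chooses B → P1 gets 6
P1 chooses R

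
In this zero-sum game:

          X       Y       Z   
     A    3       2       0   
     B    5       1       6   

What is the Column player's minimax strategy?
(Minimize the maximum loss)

Column should play Y, value = 2

Work:
Column player minimizes Row's maximum payoff:
Column X: max payoff to Row = 5
Column Y: max payoff to Row = 2
Column Z: max payoff to Row = 6
Minimum is 2, achieved by column Y.
Minimax strategy: Y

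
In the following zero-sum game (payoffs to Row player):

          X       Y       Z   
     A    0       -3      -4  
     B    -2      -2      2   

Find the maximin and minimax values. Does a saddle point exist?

Maximin = -2, Minimax = -2, Saddle: True

Work:
Row minimums: [-4, -2] → maximin = -2
Column maximums: [0, -2, 2] → minimax = -2
Saddle point exists! Game value = -2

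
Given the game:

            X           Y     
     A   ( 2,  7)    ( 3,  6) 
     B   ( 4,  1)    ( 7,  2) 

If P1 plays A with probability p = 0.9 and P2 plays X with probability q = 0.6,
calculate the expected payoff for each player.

E[P1] = 2.68, E[P2] = 6.08

Work:
E[P1] = p·q·π₁(A,X) + p·(1-q)·π₁(A,Y) + (1-p)·q·π₁(B,X) + (1-p)·(1-q)·π₁(B,Y)
= 0.9·0.6·2 + 0.9·0.4·3 + 0.1·0.6·4 + 0.1·0.4·7
= 2.68

E[P2] = 6.08 (similar calculation)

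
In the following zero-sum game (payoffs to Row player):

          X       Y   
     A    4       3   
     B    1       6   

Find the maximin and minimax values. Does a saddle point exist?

Maximin = 3, Minimax = 4, Saddle: False

Work:
Row minimums: [3, 1] → maximin = 3
Column maximums: [4, 6] → minimax = 4
No saddle point (maximin ≠ minimax). Mixed strategy needed.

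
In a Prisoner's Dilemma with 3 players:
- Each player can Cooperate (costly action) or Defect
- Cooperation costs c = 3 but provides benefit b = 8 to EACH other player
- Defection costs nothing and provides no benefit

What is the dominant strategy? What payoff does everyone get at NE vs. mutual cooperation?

Dominant: Defect; NE payoff = 0; Coop payoff = 13

Work:
Defect dominates (saves cost c = 3, benefit to others is external)
NE: All defect → everyone gets 0
If all cooperate: each receives (2)×8 - 3 = 13
Social dilemma: 13 > 0 but NE gives 0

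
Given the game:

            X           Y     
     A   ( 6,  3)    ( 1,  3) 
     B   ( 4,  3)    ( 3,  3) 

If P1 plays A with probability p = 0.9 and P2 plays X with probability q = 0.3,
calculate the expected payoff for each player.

E[P1] = 2.58, E[P2] = 3.0

Work:
E[P1] = p·q·π₁(A,X) + p·(1-q)·π₁(A,Y) + (1-p)·q·π₁(B,X) + (1-p)·(1-q)·π₁(B,Y)
= 0.9·0.3·6 + 0.9·0.7·1 + 0.1·0.3·4 + 0.1·0.7·3
= 2.58

E[P2] = 3.0 (similar calculation)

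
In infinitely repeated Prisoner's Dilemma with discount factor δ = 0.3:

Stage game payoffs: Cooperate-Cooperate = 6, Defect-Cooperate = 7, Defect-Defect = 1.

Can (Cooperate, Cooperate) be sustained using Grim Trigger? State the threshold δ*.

δ* = 0.1667; since δ = 0.3 ≥ 0.1667, cooperation can be sustained

Work:
For Grim Trigger:
Cooperate forever: 6/(1-δ)
Defect then punished: 7 + 1·δ/(1-δ)
Need: 6/(1-δ) ≥ 7 + 1·δ/(1-δ)
Solving: δ ≥ (T-R)/(T-P) = (7-6)/(7-1) = 0.1667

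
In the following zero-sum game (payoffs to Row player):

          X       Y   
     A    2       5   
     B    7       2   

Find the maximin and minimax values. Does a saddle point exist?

Maximin = 2, Minimax = 5, Saddle: False

Work:
Row minimums: [2, 2] → maximin = 2
Column maximums: [7, 5] → minimax = 5
No saddle point (maximin ≠ minimax). Mixed strategy needed.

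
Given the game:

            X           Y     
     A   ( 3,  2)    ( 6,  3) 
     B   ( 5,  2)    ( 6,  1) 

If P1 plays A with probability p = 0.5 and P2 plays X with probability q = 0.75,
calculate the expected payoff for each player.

E[P1] = 4.5, E[P2] = 2.0

Work:
E[P1] = p·q·π₁(A,X) + p·(1-q)·π₁(A,Y) + (1-p)·q·π₁(B,X) + (1-p)·(1-q)·π₁(B,Y)
= 0.5·0.75·3 + 0.5·0.25·6 + 0.5·0.75·5 + 0.5·0.25·6
= 4.5

E[P2] = 2.0 (similar calculation)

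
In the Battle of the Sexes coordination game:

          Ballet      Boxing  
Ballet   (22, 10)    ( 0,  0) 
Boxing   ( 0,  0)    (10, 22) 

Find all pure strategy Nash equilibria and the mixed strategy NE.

Pure NE: (Ballet, Ballet) and (Boxing, Boxing); Mixed NE: p = 0.6875, q = 0.3125

Work:
Check pure NE:
(Ballet, Ballet): (22, 10) - no unilateral deviation beneficial
(Boxing, Boxing): (10, 22) - no unilateral deviation beneficial
Mixed NE: P1 plays Ballet with p = 0.6875, P2 plays Ballet with q = 0.3125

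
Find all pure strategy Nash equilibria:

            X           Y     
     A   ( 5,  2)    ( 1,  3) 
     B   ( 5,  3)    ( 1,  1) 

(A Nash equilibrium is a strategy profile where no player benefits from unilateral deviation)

Nash equilibrium: (A, Y), (B, X)

Work:
Best responses:
  P1 vs X: payoffs [5, 5] → best response A/B (payoff 5)
  P1 vs Y: payoffs [1, 1] → best response A/B (payoff 1)
  P2 vs A: payoffs [2, 3] → best response Y (payoff 3)
  P2 vs B: payoffs [3, 1] → best response X (payoff 3)
Mutual best responses: (A,Y), (B,X) → Nash equilibria.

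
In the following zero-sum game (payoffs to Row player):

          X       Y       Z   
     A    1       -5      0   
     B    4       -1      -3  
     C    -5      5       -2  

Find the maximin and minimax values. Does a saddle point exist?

Maximin = -3, Minimax = 0, Saddle: False

Work:
Row minimums: [-5, -3, -5] → maximin = -3
Column maximums: [4, 5, 0] → minimax = 0
No saddle point (maximin ≠ minimax). Mixed strategy needed.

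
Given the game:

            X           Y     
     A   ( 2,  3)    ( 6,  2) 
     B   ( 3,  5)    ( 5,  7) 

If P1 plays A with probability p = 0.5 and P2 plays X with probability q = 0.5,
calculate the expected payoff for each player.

E[P1] = 4.0, E[P2] = 4.25

Work:
E[P1] = p·q·π₁(A,X) + p·(1-q)·π₁(A,Y) + (1-p)·q·π₁(B,X) + (1-p)·(1-q)·π₁(B,Y)
= 0.5·0.5·2 + 0.5·0.5·6 + 0.5·0.5·3 + 0.5·0.5·5
= 4.0

E[P2] = 4.25 (similar calculation)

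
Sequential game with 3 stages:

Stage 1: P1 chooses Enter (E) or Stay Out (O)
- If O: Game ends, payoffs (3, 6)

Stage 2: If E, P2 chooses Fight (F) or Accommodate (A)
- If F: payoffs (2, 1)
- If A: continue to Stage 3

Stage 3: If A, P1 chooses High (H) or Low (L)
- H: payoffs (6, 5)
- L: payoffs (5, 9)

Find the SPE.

SPE: (E, A, H); Outcome (6, 5)

Work:
Stage 3: P1 chooses H (6 vs 5)
Stage 2: P2: F->1, A->5 (anticipating H). Choose A
Stage 1: P1: O->3, E->6 (anticipating A, H). Choose E
SPE path: E -> A -> H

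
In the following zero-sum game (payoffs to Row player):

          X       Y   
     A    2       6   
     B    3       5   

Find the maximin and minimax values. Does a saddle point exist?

Maximin = 3, Minimax = 3, Saddle: True

Work:
Row minimums: [2, 3] → maximin = 3
Column maximums: [3, 6] → minimax = 3
Saddle point exists! Game value = 3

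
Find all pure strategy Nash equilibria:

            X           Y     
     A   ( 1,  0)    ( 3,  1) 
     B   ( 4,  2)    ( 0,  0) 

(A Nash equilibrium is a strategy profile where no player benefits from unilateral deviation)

Nash equilibrium: (A, Y), (B, X)

Work:
Best responses:
  P1 vs X: payoffs [1, 4] → best response B (payoff 4)
  P1 vs Y: payoffs [3, 0] → best response A (payoff 3)
  P2 vs A: payoffs [0, 1] → best response Y (payoff 1)
  P2 vs B: payoffs [2, 0] → best response X (payoff 2)
Mutual best responses: (A,Y), (B,X) → Nash equilibria.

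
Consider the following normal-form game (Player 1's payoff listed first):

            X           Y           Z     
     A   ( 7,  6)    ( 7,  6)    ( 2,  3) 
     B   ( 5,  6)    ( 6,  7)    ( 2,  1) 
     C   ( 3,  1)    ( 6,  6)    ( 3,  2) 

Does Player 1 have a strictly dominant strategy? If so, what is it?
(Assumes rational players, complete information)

No strictly dominant strategy exists for Player 1

Work:
A strategy strictly dominates another if it gives a strictly higher payoff against every opponent action. Compare each pair of P1's strategies column-by-column:
  A vs B: [7 vs 5, 7 vs 6, 2 vs 2] → A does not strictly dominate B (column Z: 2 ≤ 2)
  A vs C: [7 vs 3, 7 vs 6, 2 vs 3] → A does not strictly dominate C (column Z: 2 ≤ 3)
  B vs A: [5 vs 7, 6 vs 7, 2 vs 2] → B does not strictly dominate A (column X: 5 ≤ 7)
  B vs C: [5 vs 3, 6 vs 6, 2 vs 3] → B does not strictly dominate C (column Y: 6 ≤ 6)
  C vs A: [3 vs 7, 6 vs 7, 3 vs 2] → C does not strictly dominate A (column X: 3 ≤ 7)
  C vs B: [3 vs 5, 6 vs 6, 3 vs 2] → C does not strictly dominate B (column X: 3 ≤ 5)
No single strategy strictly dominates all others → no strictly dominant strategy.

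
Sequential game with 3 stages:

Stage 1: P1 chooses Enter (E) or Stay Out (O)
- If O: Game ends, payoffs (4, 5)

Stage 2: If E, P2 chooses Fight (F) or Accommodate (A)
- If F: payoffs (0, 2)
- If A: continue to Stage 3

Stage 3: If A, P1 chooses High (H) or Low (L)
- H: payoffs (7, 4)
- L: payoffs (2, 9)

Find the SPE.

SPE: (E, A, H); Outcome (7, 4)

Work:
Stage 3: P1 chooses H (7 vs 2)
Stage 2: P2: F->2, A->4 (anticipating H). Choose A
Stage 1: P1: O->4, E->7 (anticipating A, H). Choose E
SPE path: E -> A -> H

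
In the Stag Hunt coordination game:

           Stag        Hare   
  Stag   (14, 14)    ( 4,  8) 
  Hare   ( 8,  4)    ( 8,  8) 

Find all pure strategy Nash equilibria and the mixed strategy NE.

Pure NE: (Stag, Stag) and (Hare, Hare); Mixed NE: p = 0.4, q = 0.4

Work:
Check pure NE:
(Stag, Stag): (14, 14) - no unilateral deviation beneficial
(Hare, Hare): (8, 8) - no unilateral deviation beneficial
Mixed NE: P1 plays Stag with p = 0.4, P2 plays Stag with q = 0.4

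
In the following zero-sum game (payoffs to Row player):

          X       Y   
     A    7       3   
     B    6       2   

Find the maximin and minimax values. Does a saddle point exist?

Maximin = 3, Minimax = 3, Saddle: True

Work:
Row minimums: [3, 2] → maximin = 3
Column maximums: [7, 3] → minimax = 3
Saddle point exists! Game value = 3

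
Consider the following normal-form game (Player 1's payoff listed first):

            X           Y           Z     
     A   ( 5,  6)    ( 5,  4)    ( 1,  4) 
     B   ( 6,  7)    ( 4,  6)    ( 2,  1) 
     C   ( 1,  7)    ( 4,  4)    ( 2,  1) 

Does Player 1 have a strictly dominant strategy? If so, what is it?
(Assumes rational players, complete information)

No strictly dominant strategy exists for Player 1

Work:
A strategy strictly dominates another if it gives a strictly higher payoff against every opponent action. Compare each pair of P1's strategies column-by-column:
  A vs B: [5 vs 6, 5 vs 4, 1 vs 2] → A does not strictly dominate B (column X: 5 ≤ 6)
  A vs C: [5 vs 1, 5 vs 4, 1 vs 2] → A does not strictly dominate C (column Z: 1 ≤ 2)
  B vs A: [6 vs 5, 4 vs 5, 2 vs 1] → B does not strictly dominate A (column Y: 4 ≤ 5)
  B vs C: [6 vs 1, 4 vs 4, 2 vs 2] → B does not strictly dominate C (column Y: 4 ≤ 4)
  C vs A: [1 vs 5, 4 vs 5, 2 vs 1] → C does not strictly dominate A (column X: 1 ≤ 5)
  C vs B: [1 vs 6, 4 vs 4, 2 vs 2] → C does not strictly dominate B (column X: 1 ≤ 6)
No single strategy strictly dominates all others → no strictly dominant strategy.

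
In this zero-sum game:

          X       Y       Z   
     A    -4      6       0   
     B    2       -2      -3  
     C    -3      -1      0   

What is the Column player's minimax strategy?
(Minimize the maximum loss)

Column should play Z, value = 0

Work:
Column player minimizes Row's maximum payoff:
Column X: max payoff to Row = 2
Column Y: max payoff to Row = 6
Column Z: max payoff to Row = 0
Minimum is 0, achieved by column Z.
Minimax strategy: Z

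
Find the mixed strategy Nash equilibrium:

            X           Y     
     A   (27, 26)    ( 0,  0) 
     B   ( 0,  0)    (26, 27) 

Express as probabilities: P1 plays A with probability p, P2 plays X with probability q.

p = 0.5094, q = 0.4906

Work:
Find probabilities that make opponent indifferent:
P2 chooses q to make P1 indifferent between A and B
P1 chooses p to make P2 indifferent between X and Y
Mixed NE: P1 plays (A: 0.5094, B: 0.4906), P2 plays (X: 0.4906, Y: 0.5094)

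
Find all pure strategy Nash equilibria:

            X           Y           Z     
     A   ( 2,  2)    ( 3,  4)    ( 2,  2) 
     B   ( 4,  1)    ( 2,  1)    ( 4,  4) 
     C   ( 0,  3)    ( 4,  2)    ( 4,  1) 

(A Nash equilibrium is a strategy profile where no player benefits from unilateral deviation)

Nash equilibrium: (B, Z)

Work:
Best responses:
  P1 vs X: payoffs [2, 4, 0] → best response B (payoff 4)
  P1 vs Y: payoffs [3, 2, 4] → best response C (payoff 4)
  P1 vs Z: payoffs [2, 4, 4] → best response B/C (payoff 4)
  P2 vs A: payoffs [2, 4, 2] → best response Y (payoff 4)
  P2 vs B: payoffs [1, 1, 4] → best response Z (payoff 4)
  P2 vs C: payoffs [3, 2, 1] → best response X (payoff 3)
Mutual best responses: (B,Z) → Nash equilibria.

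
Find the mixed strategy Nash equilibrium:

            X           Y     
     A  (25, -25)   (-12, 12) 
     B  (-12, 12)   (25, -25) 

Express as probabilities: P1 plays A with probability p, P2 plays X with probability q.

p = 0.5, q = 0.5

Work:
Find probabilities that make opponent indifferent:
P2 chooses q to make P1 indifferent between A and B
P1 chooses p to make P2 indifferent between X and Y
Mixed NE: P1 plays (A: 0.5, B: 0.5), P2 plays (X: 0.5, Y: 0.5)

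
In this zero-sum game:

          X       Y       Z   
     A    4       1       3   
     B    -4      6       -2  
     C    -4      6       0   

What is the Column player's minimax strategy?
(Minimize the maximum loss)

Column should play Z, value = 3

Work:
Column player minimizes Row's maximum payoff:
Column X: max payoff to Row = 4
Column Y: max payoff to Row = 6
Column Z: max payoff to Row = 3
Minimum is 3, achieved by column Z.
Minimax strategy: Z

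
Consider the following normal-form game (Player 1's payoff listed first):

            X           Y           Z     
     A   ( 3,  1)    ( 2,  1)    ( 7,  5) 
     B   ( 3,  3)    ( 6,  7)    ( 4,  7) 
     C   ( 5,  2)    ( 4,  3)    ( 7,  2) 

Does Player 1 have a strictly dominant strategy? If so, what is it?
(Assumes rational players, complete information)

No strictly dominant strategy exists for Player 1

Work:
A strategy strictly dominates another if it gives a strictly higher payoff against every opponent action. Compare each pair of P1's strategies column-by-column:
  A vs B: [3 vs 3, 2 vs 6, 7 vs 4] → A does not strictly dominate B (column X: 3 ≤ 3)
  A vs C: [3 vs 5, 2 vs 4, 7 vs 7] → A does not strictly dominate C (column X: 3 ≤ 5)
  B vs A: [3 vs 3, 6 vs 2, 4 vs 7] → B does not strictly dominate A (column X: 3 ≤ 3)
  B vs C: [3 vs 5, 6 vs 4, 4 vs 7] → B does not strictly dominate C (column X: 3 ≤ 5)
  C vs A: [5 vs 3, 4 vs 2, 7 vs 7] → C does not strictly dominate A (column Z: 7 ≤ 7)
  C vs B: [5 vs 3, 4 vs 6, 7 vs 4] → C does not strictly dominate B (column Y: 4 ≤ 6)
No single strategy strictly dominates all others → no strictly dominant strategy.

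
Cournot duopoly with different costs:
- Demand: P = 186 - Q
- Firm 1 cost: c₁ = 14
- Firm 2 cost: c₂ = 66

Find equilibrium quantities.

q₁* = 74.67, q₂* = 22.67

Work:
Reaction: q₁ = (186 - 14 - q₂)/2
Reaction: q₂ = (186 - 66 - q₁)/2
Solve simultaneously:
q₁* = (186 - 2×14 + 66)/3 = 74.67
q₂* = (186 - 2×66 + 14)/3 = 22.67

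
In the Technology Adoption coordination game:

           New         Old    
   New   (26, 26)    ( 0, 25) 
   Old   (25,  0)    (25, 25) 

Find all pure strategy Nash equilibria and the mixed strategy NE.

Pure NE: (New, New) and (Old, Old); Mixed NE: p = 0.9615, q = 0.9615

Work:
Check pure NE:
(New, New): (26, 26) - no unilateral deviation beneficial
(Old, Old): (25, 25) - no unilateral deviation beneficial
Mixed NE: P1 plays New with p = 0.9615, P2 plays New with q = 0.9615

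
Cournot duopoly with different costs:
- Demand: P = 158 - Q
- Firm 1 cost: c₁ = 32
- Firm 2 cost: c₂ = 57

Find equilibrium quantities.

q₁* = 50.33, q₂* = 25.33

Work:
Reaction: q₁ = (158 - 32 - q₂)/2
Reaction: q₂ = (158 - 57 - q₁)/2
Solve simultaneously:
q₁* = (158 - 2×32 + 57)/3 = 50.33
q₂* = (158 - 2×57 + 32)/3 = 25.33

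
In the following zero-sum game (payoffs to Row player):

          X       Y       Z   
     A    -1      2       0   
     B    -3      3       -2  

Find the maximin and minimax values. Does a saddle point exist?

Maximin = -1, Minimax = -1, Saddle: True

Work:
Row minimums: [-1, -3] → maximin = -1
Column maximums: [-1, 3, 0] → minimax = -1
Saddle point exists! Game value = -1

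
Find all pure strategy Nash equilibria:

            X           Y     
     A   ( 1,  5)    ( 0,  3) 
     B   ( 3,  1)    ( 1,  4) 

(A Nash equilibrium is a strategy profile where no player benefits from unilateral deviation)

Nash equilibrium: (B, Y)

Work:
Best responses:
  P1 vs X: payoffs [1, 3] → best response B (payoff 3)
  P1 vs Y: payoffs [0, 1] → best response B (payoff 1)
  P2 vs A: payoffs [5, 3] → best response X (payoff 5)
  P2 vs B: payoffs [1, 4] → best response Y (payoff 4)
Mutual best responses: (B,Y) → Nash equilibria.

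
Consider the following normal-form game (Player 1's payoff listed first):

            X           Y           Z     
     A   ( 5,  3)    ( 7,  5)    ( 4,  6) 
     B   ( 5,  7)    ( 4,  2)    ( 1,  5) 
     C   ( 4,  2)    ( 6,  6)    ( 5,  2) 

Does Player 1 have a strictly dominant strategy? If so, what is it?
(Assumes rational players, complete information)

No strictly dominant strategy exists for Player 1

Work:
A strategy strictly dominates another if it gives a strictly higher payoff against every opponent action. Compare each pair of P1's strategies column-by-column:
  A vs B: [5 vs 5, 7 vs 4, 4 vs 1] → A does not strictly dominate B (column X: 5 ≤ 5)
  A vs C: [5 vs 4, 7 vs 6, 4 vs 5] → A does not strictly dominate C (column Z: 4 ≤ 5)
  B vs A: [5 vs 5, 4 vs 7, 1 vs 4] → B does not strictly dominate A (column X: 5 ≤ 5)
  B vs C: [5 vs 4, 4 vs 6, 1 vs 5] → B does not strictly dominate C (column Y: 4 ≤ 6)
  C vs A: [4 vs 5, 6 vs 7, 5 vs 4] → C does not strictly dominate A (column X: 4 ≤ 5)
  C vs B: [4 vs 5, 6 vs 4, 5 vs 1] → C does not strictly dominate B (column X: 4 ≤ 5)
No single strategy strictly dominates all others → no strictly dominant strategy.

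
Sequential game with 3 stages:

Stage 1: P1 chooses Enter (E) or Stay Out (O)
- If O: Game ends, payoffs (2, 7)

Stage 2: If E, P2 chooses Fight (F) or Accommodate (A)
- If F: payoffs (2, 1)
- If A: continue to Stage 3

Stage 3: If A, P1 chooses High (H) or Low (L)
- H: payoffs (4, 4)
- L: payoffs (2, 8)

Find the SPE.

SPE: (E, A, H); Outcome (4, 4)

Work:
Stage 3: P1 chooses H (4 vs 2)
Stage 2: P2: F->1, A->4 (anticipating H). Choose A
Stage 1: P1: O->2, E->4 (anticipating A, H). Choose E
SPE path: E -> A -> H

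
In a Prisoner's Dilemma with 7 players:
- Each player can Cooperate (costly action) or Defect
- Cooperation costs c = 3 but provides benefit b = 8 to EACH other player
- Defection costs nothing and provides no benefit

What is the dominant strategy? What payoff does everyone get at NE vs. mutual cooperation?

Dominant: Defect; NE payoff = 0; Coop payoff = 45

Work:
Defect dominates (saves cost c = 3, benefit to others is external)
NE: All defect → everyone gets 0
If all cooperate: each receives (6)×8 - 3 = 45
Social dilemma: 45 > 0 but NE gives 0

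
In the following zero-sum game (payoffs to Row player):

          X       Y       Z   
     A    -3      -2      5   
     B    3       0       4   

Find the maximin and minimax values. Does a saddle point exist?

Maximin = 0, Minimax = 0, Saddle: True

Work:
Row minimums: [-3, 0] → maximin = 0
Column maximums: [3, 0, 5] → minimax = 0
Saddle point exists! Game value = 0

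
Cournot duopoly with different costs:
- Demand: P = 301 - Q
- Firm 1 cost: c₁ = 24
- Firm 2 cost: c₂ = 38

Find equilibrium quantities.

q₁* = 97.0, q₂* = 83.0

Work:
Reaction: q₁ = (301 - 24 - q₂)/2
Reaction: q₂ = (301 - 38 - q₁)/2
Solve simultaneously:
q₁* = (301 - 2×24 + 38)/3 = 97.0
q₂* = (301 - 2×38 + 24)/3 = 83.0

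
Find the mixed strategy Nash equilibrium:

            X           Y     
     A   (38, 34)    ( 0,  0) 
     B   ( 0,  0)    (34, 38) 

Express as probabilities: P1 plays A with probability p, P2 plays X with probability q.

p = 0.5278, q = 0.4722

Work:
Find probabilities that make opponent indifferent:
P2 chooses q to make P1 indifferent between A and B
P1 chooses p to make P2 indifferent between X and Y
Mixed NE: P1 plays (A: 0.5278, B: 0.4722), P2 plays (X: 0.4722, Y: 0.5278)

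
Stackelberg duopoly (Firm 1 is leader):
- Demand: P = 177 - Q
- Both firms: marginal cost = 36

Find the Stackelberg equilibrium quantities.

q₁* (leader) = 70.5, q₂* (follower) = 35.25

Work:
Follower's reaction: q₂ = (a - c - q₁)/2
Leader substitutes: π₁ = q₁·(a - q₁ - (a-c-q₁)/2 - c)
FOC: q₁* = (177 - 36)/2 = 70.50
Then: q₂* = (177 - 36 - 70.5)/2 = 35.25
Leader has first-mover advantage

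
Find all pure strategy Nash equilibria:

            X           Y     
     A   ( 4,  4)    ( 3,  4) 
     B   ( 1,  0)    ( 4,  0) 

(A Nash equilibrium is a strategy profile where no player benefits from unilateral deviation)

Nash equilibrium: (A, X), (B, Y)

Work:
Best responses:
  P1 vs X: payoffs [4, 1] → best response A (payoff 4)
  P1 vs Y: payoffs [3, 4] → best response B (payoff 4)
  P2 vs A: payoffs [4, 4] → best response X/Y (payoff 4)
  P2 vs B: payoffs [0, 0] → best response X/Y (payoff 0)
Mutual best responses: (A,X), (B,Y) → Nash equilibria.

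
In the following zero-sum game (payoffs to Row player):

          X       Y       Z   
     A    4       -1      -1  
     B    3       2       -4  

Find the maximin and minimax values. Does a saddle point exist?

Maximin = -1, Minimax = -1, Saddle: True

Work:
Row minimums: [-1, -4] → maximin = -1
Column maximums: [4, 2, -1] → minimax = -1
Saddle point exists! Game value = -1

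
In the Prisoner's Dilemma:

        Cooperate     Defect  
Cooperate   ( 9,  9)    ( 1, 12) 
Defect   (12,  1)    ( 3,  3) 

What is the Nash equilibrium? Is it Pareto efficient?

(Defect, Defect) is NE; not Pareto efficient

Work:
Defect dominates Cooperate for both players:
If P2 cooperates: Defect (12) > Cooperate (9)
If P2 defects: Defect (3) > Cooperate (1)
NE: (Defect, Defect) with payoff (3, 3)
But (Cooperate, Cooperate) = (9, 9) Pareto dominates (3, 3)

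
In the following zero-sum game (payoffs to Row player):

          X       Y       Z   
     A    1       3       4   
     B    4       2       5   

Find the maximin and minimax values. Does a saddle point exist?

Maximin = 2, Minimax = 3, Saddle: False

Work:
Row minimums: [1, 2] → maximin = 2
Column maximums: [4, 3, 5] → minimax = 3
No saddle point (maximin ≠ minimax). Mixed strategy needed.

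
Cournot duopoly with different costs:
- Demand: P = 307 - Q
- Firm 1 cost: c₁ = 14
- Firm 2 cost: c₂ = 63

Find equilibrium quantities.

q₁* = 114.0, q₂* = 65.0

Work:
Reaction: q₁ = (307 - 14 - q₂)/2
Reaction: q₂ = (307 - 63 - q₁)/2
Solve simultaneously:
q₁* = (307 - 2×14 + 63)/3 = 114.0
q₂* = (307 - 2×63 + 14)/3 = 65.0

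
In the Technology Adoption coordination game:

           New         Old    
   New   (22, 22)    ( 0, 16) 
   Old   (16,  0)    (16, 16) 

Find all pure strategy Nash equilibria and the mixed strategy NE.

Pure NE: (New, New) and (Old, Old); Mixed NE: p = 0.7273, q = 0.7273

Work:
Check pure NE:
(New, New): (22, 22) - no unilateral deviation beneficial
(Old, Old): (16, 16) - no unilateral deviation beneficial
Mixed NE: P1 plays New with p = 0.7273, P2 plays New with q = 0.7273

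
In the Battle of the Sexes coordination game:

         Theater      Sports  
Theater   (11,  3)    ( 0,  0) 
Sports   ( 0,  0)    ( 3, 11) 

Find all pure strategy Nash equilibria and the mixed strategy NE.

Pure NE: (Theater, Theater) and (Sports, Sports); Mixed NE: p = 0.7857, q = 0.2143

Work:
Check pure NE:
(Theater, Theater): (11, 3) - no unilateral deviation beneficial
(Sports, Sports): (3, 11) - no unilateral deviation beneficial
Mixed NE: P1 plays Theater with p = 0.7857, P2 plays Theater with q = 0.2143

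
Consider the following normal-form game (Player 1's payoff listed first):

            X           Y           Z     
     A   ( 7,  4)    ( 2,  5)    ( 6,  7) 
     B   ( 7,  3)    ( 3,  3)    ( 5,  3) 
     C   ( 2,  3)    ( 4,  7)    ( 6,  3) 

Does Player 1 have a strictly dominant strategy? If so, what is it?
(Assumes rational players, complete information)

No strictly dominant strategy exists for Player 1

Work:
A strategy strictly dominates another if it gives a strictly higher payoff against every opponent action. Compare each pair of P1's strategies column-by-column:
  A vs B: [7 vs 7, 2 vs 3, 6 vs 5] → A does not strictly dominate B (column X: 7 ≤ 7)
  A vs C: [7 vs 2, 2 vs 4, 6 vs 6] → A does not strictly dominate C (column Y: 2 ≤ 4)
  B vs A: [7 vs 7, 3 vs 2, 5 vs 6] → B does not strictly dominate A (column X: 7 ≤ 7)
  B vs C: [7 vs 2, 3 vs 4, 5 vs 6] → B does not strictly dominate C (column Y: 3 ≤ 4)
  C vs A: [2 vs 7, 4 vs 2, 6 vs 6] → C does not strictly dominate A (column X: 2 ≤ 7)
  C vs B: [2 vs 7, 4 vs 3, 6 vs 5] → C does not strictly dominate B (column X: 2 ≤ 7)
No single strategy strictly dominates all others → no strictly dominant strategy.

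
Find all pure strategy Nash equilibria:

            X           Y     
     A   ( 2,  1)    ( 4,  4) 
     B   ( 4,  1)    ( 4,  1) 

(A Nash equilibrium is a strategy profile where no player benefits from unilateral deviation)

Nash equilibrium: (A, Y), (B, X), (B, Y)

Work:
Best responses:
  P1 vs X: payoffs [2, 4] → best response B (payoff 4)
  P1 vs Y: payoffs [4, 4] → best response A/B (payoff 4)
  P2 vs A: payoffs [1, 4] → best response Y (payoff 4)
  P2 vs B: payoffs [1, 1] → best response X/Y (payoff 1)
Mutual best responses: (A,Y), (B,X), (B,Y) → Nash equilibria.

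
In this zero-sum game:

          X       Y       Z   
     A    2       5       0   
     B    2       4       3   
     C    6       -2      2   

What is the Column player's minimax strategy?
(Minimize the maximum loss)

Column should play Z, value = 3

Work:
Column player minimizes Row's maximum payoff:
Column X: max payoff to Row = 6
Column Y: max payoff to Row = 5
Column Z: max payoff to Row = 3
Minimum is 3, achieved by column Z.
Minimax strategy: Z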